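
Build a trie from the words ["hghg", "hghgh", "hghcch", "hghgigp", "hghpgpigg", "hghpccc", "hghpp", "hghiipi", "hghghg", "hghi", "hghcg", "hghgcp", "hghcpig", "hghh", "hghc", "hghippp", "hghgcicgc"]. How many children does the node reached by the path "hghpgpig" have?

1

Follow the path "hghpgpig" to its node, then look at its outgoing edges.
Distinct next characters after "hghpgpig": g.
That node has 1 child edge.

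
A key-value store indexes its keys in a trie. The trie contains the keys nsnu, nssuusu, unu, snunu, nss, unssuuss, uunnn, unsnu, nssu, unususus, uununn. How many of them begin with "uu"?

Walk to "uu"; the words in its subtree are exactly those with that prefix.
Words under "uu": uunnn, uununn
Count: 2

2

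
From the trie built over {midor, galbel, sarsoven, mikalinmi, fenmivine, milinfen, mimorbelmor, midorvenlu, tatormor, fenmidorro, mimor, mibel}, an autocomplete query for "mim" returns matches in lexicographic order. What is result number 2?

mimorbelmor

Words with prefix "mim", in lexicographic order: "mimor", "mimorbelmor"
Position 2: mimorbelmor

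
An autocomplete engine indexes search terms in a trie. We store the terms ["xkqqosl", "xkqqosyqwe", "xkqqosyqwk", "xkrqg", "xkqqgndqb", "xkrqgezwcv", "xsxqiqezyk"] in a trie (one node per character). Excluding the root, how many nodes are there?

34

Trie structure (* marks end of a word):
(root)
└─ x
   ├─ k
   │  ├─ q
   │  │  └─ q
   │  │     ├─ g
   │  │     │  └─ n
   │  │     │     └─ d
   │  │     │        └─ q
   │  │     │           └─ b *
   │  │     └─ o
   │  │        └─ s
   │  │           ├─ l *
   │  │           └─ y
   │  │              └─ q
   │  │                 └─ w
   │  │                    ├─ e *
   │  │                    └─ k *
   │  └─ r
   │     └─ q
   │        └─ g *
   │           └─ e
   │              └─ z
   │                 └─ w
   │                    └─ c
   │                       └─ v *
   └─ s
      └─ x
         └─ q
            └─ i
               └─ q
                  └─ e
                     └─ z
                        └─ y
                           └─ k *
Counting every labelled node above: 34.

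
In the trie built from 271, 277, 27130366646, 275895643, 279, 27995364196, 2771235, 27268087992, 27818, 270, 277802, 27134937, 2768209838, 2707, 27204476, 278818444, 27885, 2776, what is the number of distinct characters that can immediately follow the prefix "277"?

3

Follow the path "277" to its node, then look at its outgoing edges.
Characters that immediately follow "277" among the stored strings: {1, 6, 8}.
That node has 3 child edges.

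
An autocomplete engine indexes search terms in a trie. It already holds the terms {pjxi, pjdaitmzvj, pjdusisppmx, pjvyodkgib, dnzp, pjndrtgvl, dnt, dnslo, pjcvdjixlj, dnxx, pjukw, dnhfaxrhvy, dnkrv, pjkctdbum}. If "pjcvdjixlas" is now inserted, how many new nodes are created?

2

Walking "pjcvdjixlas" from the root, the first 9 characters ("pjcvdjixl") follow existing edges; "a" is the first miss.
Each of the 2 remaining characters creates one node.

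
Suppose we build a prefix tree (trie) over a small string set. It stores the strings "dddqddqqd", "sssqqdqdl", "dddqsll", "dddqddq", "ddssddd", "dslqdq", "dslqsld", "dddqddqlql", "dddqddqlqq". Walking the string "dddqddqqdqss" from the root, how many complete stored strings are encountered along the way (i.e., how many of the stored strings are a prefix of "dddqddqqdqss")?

2

Traverse "dddqddqqdqss" character by character; count nodes along the way that are marked as word ends.
Prefixes of the query that are stored words: "dddqddq", "dddqddqqd"
Count: 2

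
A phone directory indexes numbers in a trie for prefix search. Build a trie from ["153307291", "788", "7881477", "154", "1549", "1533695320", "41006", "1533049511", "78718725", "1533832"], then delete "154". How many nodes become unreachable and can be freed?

Walk "154" from the leaf back toward the root, removing each node that no remaining word uses.
Every node on "154" is still needed (e.g. by "1549"), so nothing is freed.
Nodes removed: 0

0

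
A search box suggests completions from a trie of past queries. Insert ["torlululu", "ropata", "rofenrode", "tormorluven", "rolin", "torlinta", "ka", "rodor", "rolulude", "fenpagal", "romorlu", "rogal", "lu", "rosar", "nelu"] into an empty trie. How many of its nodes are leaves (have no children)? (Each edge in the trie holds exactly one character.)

Leaves are exactly the stored words that no other stored word extends.
Those words: "fenpagal", "ka", "lu", "nelu", "rodor", "rofenrode", "rogal", "rolin", "rolulude", "romorlu", "ropata", "rosar", "torlinta", "torlululu", "tormorluven"
Leaf count: 15

15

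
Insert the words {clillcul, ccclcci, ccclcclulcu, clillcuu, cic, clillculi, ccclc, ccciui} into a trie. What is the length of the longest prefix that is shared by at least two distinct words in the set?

The deepest shared node is where two words last agree before diverging.
"clillcul" and "clillculi" agree on "clillcul" (8 characters) before diverging; nothing deeper is shared.
Longest shared-prefix length: 8

8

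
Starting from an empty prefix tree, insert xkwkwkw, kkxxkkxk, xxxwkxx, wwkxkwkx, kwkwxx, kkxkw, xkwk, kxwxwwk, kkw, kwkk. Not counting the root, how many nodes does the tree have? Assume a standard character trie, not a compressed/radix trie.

44

For each word, the new-node count is its length minus the longest prefix already in the trie:
  "xkwkwkw" → 7 new (x, k, w, k, w, k, w)
  "kkxxkkxk" → 8 new (k, k, x, x, k, k, x, k)
  "xxxwkxx" → prefix "x" already present; 6 new (x, x, w, k, x, x)
  "wwkxkwkx" → 8 new (w, w, k, x, k, w, k, x)
  "kwkwxx" → prefix "k" already present; 5 new (w, k, w, x, x)
  "kkxkw" → prefix "kkx" already present; 2 new (k, w)
  "xkwk" → prefix "xkwk" already present; 0 new (none)
  "kxwxwwk" → prefix "k" already present; 6 new (x, w, x, w, w, k)
  "kkw" → prefix "kk" already present; 1 new (w)
  "kwkk" → prefix "kwk" already present; 1 new (k)
Total nodes = 7 + 8 + 6 + 8 + 5 + 2 + 0 + 6 + 1 + 1 = 44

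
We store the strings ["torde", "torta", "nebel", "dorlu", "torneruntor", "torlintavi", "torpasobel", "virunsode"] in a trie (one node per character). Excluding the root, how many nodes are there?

Trace insertions, counting only characters that open a new branch:
  "torde" → 5 new (t, o, r, d, e)
  "torta" → prefix "tor" already present; 2 new (t, a)
  "nebel" → 5 new (n, e, b, e, l)
  "dorlu" → 5 new (d, o, r, l, u)
  "torneruntor" → prefix "tor" already present; 8 new (n, e, r, u, n, t, o, r)
  "torlintavi" → prefix "tor" already present; 7 new (l, i, n, t, a, v, i)
  "torpasobel" → prefix "tor" already present; 7 new (p, a, s, o, b, e, l)
  "virunsode" → 9 new (v, i, r, u, n, s, o, d, e)
Total nodes = 5 + 2 + 5 + 5 + 8 + 7 + 7 + 9 = 48

48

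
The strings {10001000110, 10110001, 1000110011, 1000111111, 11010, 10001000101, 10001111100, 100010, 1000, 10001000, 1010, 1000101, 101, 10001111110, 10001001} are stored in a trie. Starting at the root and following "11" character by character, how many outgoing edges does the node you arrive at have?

1

The children of the "11" node are the distinct next characters among strings starting with "11".
Characters that immediately follow "11" among the stored strings: {0}.
That node has 1 child edge.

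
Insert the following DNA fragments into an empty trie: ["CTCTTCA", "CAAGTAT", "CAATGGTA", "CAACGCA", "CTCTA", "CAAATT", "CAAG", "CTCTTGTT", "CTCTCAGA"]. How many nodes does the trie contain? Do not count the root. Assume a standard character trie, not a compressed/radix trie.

33

Insert word by word; a character creates a node only if that edge doesn't already exist:
  "CTCTTCA" → 7 new (C, T, C, T, T, C, A)
  "CAAGTAT" → prefix "C" already present; 6 new (A, A, G, T, A, T)
  "CAATGGTA" → prefix "CAA" already present; 5 new (T, G, G, T, A)
  "CAACGCA" → prefix "CAA" already present; 4 new (C, G, C, A)
  "CTCTA" → prefix "CTCT" already present; 1 new (A)
  "CAAATT" → prefix "CAA" already present; 3 new (A, T, T)
  "CAAG" → prefix "CAAG" already present; 0 new (none)
  "CTCTTGTT" → prefix "CTCTT" already present; 3 new (G, T, T)
  "CTCTCAGA" → prefix "CTCT" already present; 4 new (C, A, G, A)
Total nodes = 7 + 6 + 5 + 4 + 1 + 3 + 0 + 3 + 4 = 33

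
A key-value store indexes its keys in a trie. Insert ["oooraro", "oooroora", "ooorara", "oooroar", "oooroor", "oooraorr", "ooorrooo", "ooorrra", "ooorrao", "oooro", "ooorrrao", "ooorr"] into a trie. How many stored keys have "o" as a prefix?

Filter for entries beginning with "o":
Matches: "oooraorr", "ooorara", "oooraro", "oooro", "oooroar", "oooroor", "oooroora", "ooorr", "ooorrao", "ooorrooo", "ooorrra", "ooorrrao"
Count: 12

12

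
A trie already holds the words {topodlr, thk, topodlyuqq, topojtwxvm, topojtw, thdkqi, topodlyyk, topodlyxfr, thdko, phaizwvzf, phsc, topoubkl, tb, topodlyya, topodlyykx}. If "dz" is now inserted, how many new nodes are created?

No existing word starts with "d", so every character of "dz" needs a new node.
2 − 0 = 2 new nodes.

2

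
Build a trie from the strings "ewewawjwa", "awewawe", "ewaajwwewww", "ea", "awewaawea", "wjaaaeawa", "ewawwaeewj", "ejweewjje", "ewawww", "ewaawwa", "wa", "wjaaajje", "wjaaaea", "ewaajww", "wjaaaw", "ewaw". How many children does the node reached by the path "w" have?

Walk "w" from the root, arriving at one node.
Distinct next characters after "w": a, j.
That node has 2 child edges.

2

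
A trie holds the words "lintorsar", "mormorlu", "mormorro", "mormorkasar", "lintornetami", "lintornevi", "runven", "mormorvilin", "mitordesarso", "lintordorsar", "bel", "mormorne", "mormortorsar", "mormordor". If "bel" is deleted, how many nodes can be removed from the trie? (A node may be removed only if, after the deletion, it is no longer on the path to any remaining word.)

3

A node on "bel"'s path can go only if nothing else ends at it or branches off below it.
No other word shares any prefix with "bel", so all 3 of its nodes go.
Nodes removed: 3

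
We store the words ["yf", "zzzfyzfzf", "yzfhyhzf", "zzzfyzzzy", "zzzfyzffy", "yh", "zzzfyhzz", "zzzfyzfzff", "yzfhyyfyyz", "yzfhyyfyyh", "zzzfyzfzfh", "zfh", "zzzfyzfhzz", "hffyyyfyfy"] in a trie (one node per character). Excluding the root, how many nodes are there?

50

Trace insertions, counting only characters that open a new branch:
  "yf" → 2 new (y, f)
  "zzzfyzfzf" → 9 new (z, z, z, f, y, z, f, z, f)
  "yzfhyhzf" → prefix "y" already present; 7 new (z, f, h, y, h, z, f)
  "zzzfyzzzy" → prefix "zzzfyz" already present; 3 new (z, z, y)
  "zzzfyzffy" → prefix "zzzfyzf" already present; 2 new (f, y)
  "yh" → prefix "y" already present; 1 new (h)
  "zzzfyhzz" → prefix "zzzfy" already present; 3 new (h, z, z)
  "zzzfyzfzff" → prefix "zzzfyzfzf" already present; 1 new (f)
  "yzfhyyfyyz" → prefix "yzfhy" already present; 5 new (y, f, y, y, z)
  "yzfhyyfyyh" → prefix "yzfhyyfyy" already present; 1 new (h)
  "zzzfyzfzfh" → prefix "zzzfyzfzf" already present; 1 new (h)
  "zfh" → prefix "z" already present; 2 new (f, h)
  "zzzfyzfhzz" → prefix "zzzfyzf" already present; 3 new (h, z, z)
  "hffyyyfyfy" → 10 new (h, f, f, y, y, y, f, y, f, y)
Total nodes = 2 + 9 + 7 + 3 + 2 + 1 + 3 + 1 + 5 + 1 + 1 + 2 + 3 + 10 = 50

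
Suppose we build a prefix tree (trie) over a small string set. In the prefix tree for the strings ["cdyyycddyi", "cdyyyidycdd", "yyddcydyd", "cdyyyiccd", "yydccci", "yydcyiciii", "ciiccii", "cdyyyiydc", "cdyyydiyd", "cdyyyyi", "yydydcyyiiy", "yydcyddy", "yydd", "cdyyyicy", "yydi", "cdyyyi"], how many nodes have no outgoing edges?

A leaf is a node with no children — equivalently, the end of a word that is not a proper prefix of any other stored word.
Those words: "cdyyycddyi", "cdyyydiyd", "cdyyyiccd", "cdyyyicy", "cdyyyidycdd", "cdyyyiydc", "cdyyyyi", "ciiccii", "yydccci", "yydcyddy", "yydcyiciii", "yyddcydyd", "yydi", "yydydcyyiiy"
Leaf count: 14

14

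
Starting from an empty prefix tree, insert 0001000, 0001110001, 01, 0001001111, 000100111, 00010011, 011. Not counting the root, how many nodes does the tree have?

Count nodes per top-level branch (shared prefixes stored once):
  '0'-branch (0001000, 00010011, 000100111, 0001001111, 0001110001, 01, 011): 19 nodes
Sum: 19

19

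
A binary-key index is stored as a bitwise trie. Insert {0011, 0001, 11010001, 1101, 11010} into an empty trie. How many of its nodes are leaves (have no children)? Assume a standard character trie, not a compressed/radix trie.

3

A leaf is a node with no children — equivalently, the end of a word that is not a proper prefix of any other stored word.
Those words: "0001", "0011", "11010001"
Leaf count: 3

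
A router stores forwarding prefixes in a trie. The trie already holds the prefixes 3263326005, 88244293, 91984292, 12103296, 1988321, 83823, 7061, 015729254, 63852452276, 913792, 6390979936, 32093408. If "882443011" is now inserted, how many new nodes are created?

"88244" is already a path in the trie; the remaining "3011" must be added.
Each of the 4 remaining characters creates one node.

4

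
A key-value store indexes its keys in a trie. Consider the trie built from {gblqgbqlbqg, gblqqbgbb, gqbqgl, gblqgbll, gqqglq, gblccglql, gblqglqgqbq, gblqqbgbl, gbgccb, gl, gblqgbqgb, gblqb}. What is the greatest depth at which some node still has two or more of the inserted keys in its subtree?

Equivalently: take the maximum, over all pairs, of their longest common prefix length.
"gblqqbgbb" and "gblqqbgbl" agree on "gblqqbgb" (8 characters) before diverging; nothing deeper is shared.
Longest shared-prefix length: 8

8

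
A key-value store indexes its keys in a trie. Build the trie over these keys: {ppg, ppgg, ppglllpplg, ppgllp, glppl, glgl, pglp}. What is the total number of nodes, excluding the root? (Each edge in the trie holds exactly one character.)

Count nodes per top-level branch (shared prefixes stored once):
  'g'-branch (glgl, glppl): 7 nodes
  'p'-branch (pglp, ppg, ppgg, ppglllpplg, ppgllp): 15 nodes
Sum: 22

22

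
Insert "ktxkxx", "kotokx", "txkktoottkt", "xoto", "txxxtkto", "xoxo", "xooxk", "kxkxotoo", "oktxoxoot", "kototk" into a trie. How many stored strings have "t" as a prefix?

2

Walk to "t"; the words in its subtree are exactly those with that prefix.
Matches: "txkktoottkt", "txxxtkto"
Count: 2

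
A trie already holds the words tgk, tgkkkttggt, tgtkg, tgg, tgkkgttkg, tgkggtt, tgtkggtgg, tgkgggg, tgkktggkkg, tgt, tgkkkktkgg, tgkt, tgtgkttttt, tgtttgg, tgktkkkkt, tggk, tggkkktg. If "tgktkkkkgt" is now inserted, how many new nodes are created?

2

"tgktkkkk" is already a path in the trie; the remaining "gt" must be added.
So 10 − 8 = 2 new nodes.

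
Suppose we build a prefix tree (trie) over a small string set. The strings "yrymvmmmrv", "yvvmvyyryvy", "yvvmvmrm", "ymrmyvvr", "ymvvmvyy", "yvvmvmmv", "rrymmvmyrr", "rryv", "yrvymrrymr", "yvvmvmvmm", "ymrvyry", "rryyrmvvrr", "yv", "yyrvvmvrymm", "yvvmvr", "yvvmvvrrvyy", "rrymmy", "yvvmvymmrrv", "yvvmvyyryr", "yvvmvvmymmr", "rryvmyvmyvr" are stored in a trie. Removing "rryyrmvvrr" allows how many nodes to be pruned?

Walk "rryyrmvvrr" from the leaf back toward the root, removing each node that no remaining word uses.
The suffix "yrmvvrr" (7 nodes) is used only by "rryyrmvvrr"; the node for "rry" still has the child "m", so pruning stops there.
Nodes removed: 7

7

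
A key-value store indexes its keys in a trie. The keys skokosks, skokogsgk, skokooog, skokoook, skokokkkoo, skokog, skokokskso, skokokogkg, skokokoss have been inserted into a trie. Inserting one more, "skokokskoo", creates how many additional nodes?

2

The longest prefix of "skokokskoo" already in the trie is "skokoksk" (length 8).
New nodes needed: |"skokokskoo"| − 8 = 10 − 8 = 2.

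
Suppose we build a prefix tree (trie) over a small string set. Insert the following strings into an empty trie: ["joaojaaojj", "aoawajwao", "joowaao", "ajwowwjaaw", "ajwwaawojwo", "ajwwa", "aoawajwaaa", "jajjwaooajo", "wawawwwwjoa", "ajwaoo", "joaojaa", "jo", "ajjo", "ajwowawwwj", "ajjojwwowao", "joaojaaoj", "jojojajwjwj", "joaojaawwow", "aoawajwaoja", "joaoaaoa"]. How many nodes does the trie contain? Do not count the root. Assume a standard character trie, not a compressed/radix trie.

Trace insertions, counting only characters that open a new branch:
  "joaojaaojj" → 10 new (j, o, a, o, j, a, a, o, j, j)
  "aoawajwao" → 9 new (a, o, a, w, a, j, w, a, o)
  "joowaao" → prefix "jo" already present; 5 new (o, w, a, a, o)
  "ajwowwjaaw" → prefix "a" already present; 9 new (j, w, o, w, w, j, a, a, w)
  "ajwwaawojwo" → prefix "ajw" already present; 8 new (w, a, a, w, o, j, w, o)
  "ajwwa" → prefix "ajwwa" already present; 0 new (none)
  "aoawajwaaa" → prefix "aoawajwa" already present; 2 new (a, a)
  "jajjwaooajo" → prefix "j" already present; 10 new (a, j, j, w, a, o, o, a, j, o)
  "wawawwwwjoa" → 11 new (w, a, w, a, w, w, w, w, j, o, a)
  "ajwaoo" → prefix "ajw" already present; 3 new (a, o, o)
  "joaojaa" → prefix "joaojaa" already present; 0 new (none)
  "jo" → prefix "jo" already present; 0 new (none)
  "ajjo" → prefix "aj" already present; 2 new (j, o)
  "ajwowawwwj" → prefix "ajwow" already present; 5 new (a, w, w, w, j)
  "ajjojwwowao" → prefix "ajjo" already present; 7 new (j, w, w, o, w, a, o)
  "joaojaaoj" → prefix "joaojaaoj" already present; 0 new (none)
  "jojojajwjwj" → prefix "jo" already present; 9 new (j, o, j, a, j, w, j, w, j)
  "joaojaawwow" → prefix "joaojaa" already present; 4 new (w, w, o, w)
  "aoawajwaoja" → prefix "aoawajwao" already present; 2 new (j, a)
  "joaoaaoa" → prefix "joao" already present; 4 new (a, a, o, a)
Total nodes = 10 + 9 + 5 + 9 + 8 + 0 + 2 + 10 + 11 + 3 + 0 + 0 + 2 + 5 + 7 + 0 + 9 + 4 + 2 + 4 = 100

100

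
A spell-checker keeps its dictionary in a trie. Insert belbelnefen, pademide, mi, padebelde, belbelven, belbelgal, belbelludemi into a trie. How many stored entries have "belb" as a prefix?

4

Filter for entries beginning with "belb":
Matches: "belbelgal", "belbelludemi", "belbelnefen", "belbelven"
Count: 4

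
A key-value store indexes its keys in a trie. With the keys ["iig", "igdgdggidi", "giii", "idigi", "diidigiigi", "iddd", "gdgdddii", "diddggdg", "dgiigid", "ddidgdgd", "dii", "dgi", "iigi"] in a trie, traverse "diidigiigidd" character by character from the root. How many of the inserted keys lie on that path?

2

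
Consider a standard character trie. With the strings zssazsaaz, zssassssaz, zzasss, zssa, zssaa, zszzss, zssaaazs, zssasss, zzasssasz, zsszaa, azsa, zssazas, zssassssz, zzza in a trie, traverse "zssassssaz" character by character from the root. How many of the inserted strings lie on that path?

Walk "zssassssaz" from the root; an end-of-word marker is hit whenever a stored word is a prefix of "zssassssaz".
Prefixes of the query that are stored words: "zssa", "zssasss", "zssassssaz"
Count: 3

3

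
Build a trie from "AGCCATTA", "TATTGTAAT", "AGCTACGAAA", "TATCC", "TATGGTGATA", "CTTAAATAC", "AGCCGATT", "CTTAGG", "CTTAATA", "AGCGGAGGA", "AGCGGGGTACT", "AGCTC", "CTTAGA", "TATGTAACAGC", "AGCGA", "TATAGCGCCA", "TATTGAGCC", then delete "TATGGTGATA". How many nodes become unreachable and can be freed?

After clearing the end-marker at "TATGGTGATA", prune upward until reaching a node still needed by another word.
The suffix "GTGATA" (6 nodes) is used only by "TATGGTGATA"; the node for "TATG" still has the child "T", so pruning stops there.
Nodes removed: 6

6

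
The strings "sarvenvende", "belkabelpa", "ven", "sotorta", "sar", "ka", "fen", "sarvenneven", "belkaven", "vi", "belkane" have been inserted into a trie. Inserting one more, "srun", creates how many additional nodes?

"s" is already a path in the trie; the remaining "run" must be added.
Each of the 3 remaining characters creates one node.

3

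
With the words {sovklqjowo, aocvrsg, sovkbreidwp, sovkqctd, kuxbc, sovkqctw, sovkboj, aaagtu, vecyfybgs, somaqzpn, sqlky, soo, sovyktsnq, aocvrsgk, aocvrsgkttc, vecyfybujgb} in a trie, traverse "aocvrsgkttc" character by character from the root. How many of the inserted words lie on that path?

Walk "aocvrsgkttc" from the root; an end-of-word marker is hit whenever a stored word is a prefix of "aocvrsgkttc".
Prefixes of the query that are stored words: "aocvrsg", "aocvrsgk", "aocvrsgkttc"
Count: 3

3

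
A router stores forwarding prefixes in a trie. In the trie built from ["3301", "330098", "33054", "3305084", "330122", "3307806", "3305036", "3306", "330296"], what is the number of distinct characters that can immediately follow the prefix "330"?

The children of the "330" node are the distinct next characters among strings starting with "330".
Distinct next characters after "330": 0, 1, 2, 5, 6, 7.
That node has 6 child edges.

6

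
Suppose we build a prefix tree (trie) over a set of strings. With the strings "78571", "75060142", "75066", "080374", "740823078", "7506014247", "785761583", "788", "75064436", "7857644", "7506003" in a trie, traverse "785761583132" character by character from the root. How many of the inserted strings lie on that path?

1

Walk "785761583132" from the root; an end-of-word marker is hit whenever a stored word is a prefix of "785761583132".
Prefixes of the query that are stored words: "785761583"
Count: 1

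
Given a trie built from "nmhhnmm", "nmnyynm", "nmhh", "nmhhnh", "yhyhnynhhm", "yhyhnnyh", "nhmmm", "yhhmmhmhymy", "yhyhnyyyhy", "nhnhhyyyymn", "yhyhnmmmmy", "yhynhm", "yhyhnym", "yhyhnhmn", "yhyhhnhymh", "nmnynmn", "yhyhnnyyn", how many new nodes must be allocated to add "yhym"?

1

The longest prefix of "yhym" already in the trie is "yhy" (length 3).
Each of the 1 remaining characters creates one node.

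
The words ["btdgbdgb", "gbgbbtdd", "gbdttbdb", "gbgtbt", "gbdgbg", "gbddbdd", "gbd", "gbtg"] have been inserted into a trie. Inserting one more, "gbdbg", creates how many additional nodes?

The longest prefix of "gbdbg" already in the trie is "gbd" (length 3).
So 5 − 3 = 2 new nodes.

2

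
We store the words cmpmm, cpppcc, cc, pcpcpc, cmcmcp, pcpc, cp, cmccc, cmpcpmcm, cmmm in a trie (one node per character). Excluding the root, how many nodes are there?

30

Trace insertions, counting only characters that open a new branch:
  "cmpmm" → 5 new (c, m, p, m, m)
  "cpppcc" → prefix "c" already present; 5 new (p, p, p, c, c)
  "cc" → prefix "c" already present; 1 new (c)
  "pcpcpc" → 6 new (p, c, p, c, p, c)
  "cmcmcp" → prefix "cm" already present; 4 new (c, m, c, p)
  "pcpc" → prefix "pcpc" already present; 0 new (none)
  "cp" → prefix "cp" already present; 0 new (none)
  "cmccc" → prefix "cmc" already present; 2 new (c, c)
  "cmpcpmcm" → prefix "cmp" already present; 5 new (c, p, m, c, m)
  "cmmm" → prefix "cm" already present; 2 new (m, m)
Total nodes = 5 + 5 + 1 + 6 + 4 + 0 + 0 + 2 + 5 + 2 = 30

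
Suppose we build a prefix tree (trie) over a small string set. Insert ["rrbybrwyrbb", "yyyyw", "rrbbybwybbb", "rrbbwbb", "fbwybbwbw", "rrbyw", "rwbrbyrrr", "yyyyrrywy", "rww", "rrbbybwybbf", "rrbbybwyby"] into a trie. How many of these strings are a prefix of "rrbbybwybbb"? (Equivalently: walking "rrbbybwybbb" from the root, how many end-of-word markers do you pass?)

1

Check each prefix of "rrbbybwybbb" against the stored set — each match is an end-marker on the path.
Prefixes of the query that are stored words: "rrbbybwybbb"
Count: 1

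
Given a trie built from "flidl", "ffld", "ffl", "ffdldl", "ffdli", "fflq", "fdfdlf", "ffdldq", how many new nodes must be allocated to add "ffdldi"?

The longest prefix of "ffdldi" already in the trie is "ffdld" (length 5).
New nodes needed: |"ffdldi"| − 5 = 6 − 5 = 1.

1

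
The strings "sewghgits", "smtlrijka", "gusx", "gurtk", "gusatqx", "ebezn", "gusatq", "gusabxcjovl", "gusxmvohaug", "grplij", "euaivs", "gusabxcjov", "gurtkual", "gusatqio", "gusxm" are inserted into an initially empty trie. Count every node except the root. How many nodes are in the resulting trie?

Trace insertions, counting only characters that open a new branch:
  "sewghgits" → 9 new (s, e, w, g, h, g, i, t, s)
  "smtlrijka" → prefix "s" already present; 8 new (m, t, l, r, i, j, k, a)
  "gusx" → 4 new (g, u, s, x)
  "gurtk" → prefix "gu" already present; 3 new (r, t, k)
  "gusatqx" → prefix "gus" already present; 4 new (a, t, q, x)
  "ebezn" → 5 new (e, b, e, z, n)
  "gusatq" → prefix "gusatq" already present; 0 new (none)
  "gusabxcjovl" → prefix "gusa" already present; 7 new (b, x, c, j, o, v, l)
  "gusxmvohaug" → prefix "gusx" already present; 7 new (m, v, o, h, a, u, g)
  "grplij" → prefix "g" already present; 5 new (r, p, l, i, j)
  "euaivs" → prefix "e" already present; 5 new (u, a, i, v, s)
  "gusabxcjov" → prefix "gusabxcjov" already present; 0 new (none)
  "gurtkual" → prefix "gurtk" already present; 3 new (u, a, l)
  "gusatqio" → prefix "gusatq" already present; 2 new (i, o)
  "gusxm" → prefix "gusxm" already present; 0 new (none)
Total nodes = 9 + 8 + 4 + 3 + 4 + 5 + 0 + 7 + 7 + 5 + 5 + 0 + 3 + 2 + 0 = 62

62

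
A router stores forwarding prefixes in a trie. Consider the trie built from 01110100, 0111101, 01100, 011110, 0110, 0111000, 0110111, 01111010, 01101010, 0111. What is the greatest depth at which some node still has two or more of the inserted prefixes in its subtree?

7

Look for the deepest trie node that still has at least two words in its subtree.
"0111101" and "01111010" agree on "0111101" (7 characters) before diverging; nothing deeper is shared.
Longest shared-prefix length: 7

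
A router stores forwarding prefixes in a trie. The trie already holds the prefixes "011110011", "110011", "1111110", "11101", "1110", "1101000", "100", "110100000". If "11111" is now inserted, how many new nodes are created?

Every character of "11111" already lies on an existing path (it is a prefix of some stored word).
No new nodes are needed: 0.

0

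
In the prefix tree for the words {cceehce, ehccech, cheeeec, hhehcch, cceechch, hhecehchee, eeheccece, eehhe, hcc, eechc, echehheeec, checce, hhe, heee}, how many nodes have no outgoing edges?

A leaf is a node with no children — equivalently, the end of a word that is not a proper prefix of any other stored word.
Those words: "cceechch", "cceehce", "checce", "cheeeec", "echehheeec", "eechc", "eeheccece", "eehhe", "ehccech", "hcc", "heee", "hhecehchee", "hhehcch"
Leaf count: 13

13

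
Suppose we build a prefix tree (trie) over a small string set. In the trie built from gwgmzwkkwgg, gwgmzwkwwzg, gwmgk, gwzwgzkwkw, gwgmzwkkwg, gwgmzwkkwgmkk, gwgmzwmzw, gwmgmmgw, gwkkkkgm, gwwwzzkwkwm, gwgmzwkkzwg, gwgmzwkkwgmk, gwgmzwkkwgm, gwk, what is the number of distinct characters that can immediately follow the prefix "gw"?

5

Follow the path "gw" to its node, then look at its outgoing edges.
Distinct next characters after "gw": g, k, m, w, z.
That node has 5 child edges.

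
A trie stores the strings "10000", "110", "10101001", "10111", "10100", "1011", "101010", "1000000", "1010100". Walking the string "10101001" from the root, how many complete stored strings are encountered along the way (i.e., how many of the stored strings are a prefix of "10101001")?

3

Traverse "10101001" character by character; count nodes along the way that are marked as word ends.
Prefixes of the query that are stored words: "101010", "1010100", "10101001"
Count: 3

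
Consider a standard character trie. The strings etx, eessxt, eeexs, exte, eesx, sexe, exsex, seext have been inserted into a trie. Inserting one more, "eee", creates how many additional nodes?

0

Every character of "eee" already lies on an existing path (it is a prefix of some stored word).
No new nodes are needed: 0.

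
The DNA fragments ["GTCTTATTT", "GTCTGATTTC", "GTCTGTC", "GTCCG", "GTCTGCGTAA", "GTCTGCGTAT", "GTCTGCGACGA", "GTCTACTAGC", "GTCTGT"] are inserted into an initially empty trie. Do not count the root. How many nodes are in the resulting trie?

35

Trie structure (* marks end of a word):
(root)
└─ G
   └─ T
      └─ C
         ├─ C
         │  └─ G *
         └─ T
            ├─ A
            │  └─ C
            │     └─ T
            │        └─ A
            │           └─ G
            │              └─ C *
            ├─ G
            │  ├─ A
            │  │  └─ T
            │  │     └─ T
            │  │        └─ T
            │  │           └─ C *
            │  ├─ C
            │  │  └─ G
            │  │     ├─ A
            │  │     │  └─ C
            │  │     │     └─ G
            │  │     │        └─ A *
            │  │     └─ T
            │  │        └─ A
            │  │           ├─ A *
            │  │           └─ T *
            │  └─ T *
            │     └─ C *
            └─ T
               └─ A
                  └─ T
                     └─ T
                        └─ T *
Counting every labelled node above: 35.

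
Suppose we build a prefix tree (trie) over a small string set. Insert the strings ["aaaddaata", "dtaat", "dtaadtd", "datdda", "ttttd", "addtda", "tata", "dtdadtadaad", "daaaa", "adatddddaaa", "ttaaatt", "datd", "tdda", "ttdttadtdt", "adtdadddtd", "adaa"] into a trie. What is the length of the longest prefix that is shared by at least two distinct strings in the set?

Equivalently: take the maximum, over all pairs, of their longest common prefix length.
e.g. "datd" and "datdda" share the prefix "datd" of length 4; no pair shares a longer one.
Longest shared-prefix length: 4

4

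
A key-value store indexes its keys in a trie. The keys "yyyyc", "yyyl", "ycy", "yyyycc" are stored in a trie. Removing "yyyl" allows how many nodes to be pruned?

1

After clearing the end-marker at "yyyl", prune upward until reaching a node still needed by another word.
The suffix "l" (1 node) is used only by "yyyl"; the node for "yyy" still has the child "y", so pruning stops there.
Nodes removed: 1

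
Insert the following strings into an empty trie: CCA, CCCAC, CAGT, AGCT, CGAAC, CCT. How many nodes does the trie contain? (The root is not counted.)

18

Count nodes per top-level branch (shared prefixes stored once):
  'A'-branch (AGCT): 4 nodes
  'C'-branch (CAGT, CCA, CCCAC, CCT, CGAAC): 14 nodes
Sum: 18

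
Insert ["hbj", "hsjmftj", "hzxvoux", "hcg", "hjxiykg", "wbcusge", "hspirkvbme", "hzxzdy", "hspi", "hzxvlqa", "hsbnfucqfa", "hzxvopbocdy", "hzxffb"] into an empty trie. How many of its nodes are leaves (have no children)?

12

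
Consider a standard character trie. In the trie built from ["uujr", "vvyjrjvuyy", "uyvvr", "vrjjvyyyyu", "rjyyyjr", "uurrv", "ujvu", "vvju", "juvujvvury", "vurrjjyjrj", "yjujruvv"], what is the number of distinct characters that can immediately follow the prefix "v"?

3

The children of the "v" node are the distinct next characters among strings starting with "v".
Characters that immediately follow "v" among the stored strings: {r, u, v}.
That node has 3 child edges.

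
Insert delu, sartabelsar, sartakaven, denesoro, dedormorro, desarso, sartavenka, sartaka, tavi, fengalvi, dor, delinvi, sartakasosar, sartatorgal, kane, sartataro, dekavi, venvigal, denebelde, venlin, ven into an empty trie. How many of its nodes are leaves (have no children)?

Leaves are exactly the stored words that no other stored word extends.
Those words: "dedormorro", "dekavi", "delinvi", "delu", "denebelde", "denesoro", "desarso", "dor", "fengalvi", "kane", "sartabelsar", "sartakasosar", "sartakaven", "sartataro", "sartatorgal", "sartavenka", "tavi", "venlin", "venvigal"
Leaf count: 19

19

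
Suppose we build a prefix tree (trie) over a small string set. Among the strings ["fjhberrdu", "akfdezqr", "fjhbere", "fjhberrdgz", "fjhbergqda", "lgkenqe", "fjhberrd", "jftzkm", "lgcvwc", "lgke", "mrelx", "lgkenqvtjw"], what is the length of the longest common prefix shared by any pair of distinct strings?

8

The deepest shared node is where two words last agree before diverging.
"fjhberrd" and "fjhberrdgz" agree on "fjhberrd" (8 characters) before diverging; nothing deeper is shared.
Longest shared-prefix length: 8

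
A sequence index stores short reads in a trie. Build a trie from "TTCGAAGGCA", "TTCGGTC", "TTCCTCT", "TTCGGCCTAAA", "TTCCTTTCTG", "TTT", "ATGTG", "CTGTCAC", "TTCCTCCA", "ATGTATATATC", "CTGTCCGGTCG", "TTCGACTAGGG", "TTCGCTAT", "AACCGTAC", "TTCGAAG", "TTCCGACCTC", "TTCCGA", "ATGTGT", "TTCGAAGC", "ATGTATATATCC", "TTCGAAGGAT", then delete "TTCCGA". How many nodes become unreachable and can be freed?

A node on "TTCCGA"'s path can go only if nothing else ends at it or branches off below it.
Every node on "TTCCGA" is still needed (e.g. by "TTCCGACCTC"), so nothing is freed.
Nodes removed: 0

0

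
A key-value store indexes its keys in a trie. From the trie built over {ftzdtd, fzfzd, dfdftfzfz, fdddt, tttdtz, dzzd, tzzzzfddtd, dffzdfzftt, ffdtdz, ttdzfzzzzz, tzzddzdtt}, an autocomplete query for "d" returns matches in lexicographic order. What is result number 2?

Words with prefix "d", in lexicographic order: "dfdftfzfz", "dffzdfzftt", "dzzd"
The 2nd is dffzdfzftt.

dffzdfzftt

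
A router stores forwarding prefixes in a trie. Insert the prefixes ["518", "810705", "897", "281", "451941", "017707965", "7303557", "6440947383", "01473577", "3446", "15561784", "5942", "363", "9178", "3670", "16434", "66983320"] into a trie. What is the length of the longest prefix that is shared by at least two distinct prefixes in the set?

Look for the deepest trie node that still has at least two words in its subtree.
"01473577" and "017707965" agree on "01" (2 characters) before diverging; nothing deeper is shared.
Longest shared-prefix length: 2

2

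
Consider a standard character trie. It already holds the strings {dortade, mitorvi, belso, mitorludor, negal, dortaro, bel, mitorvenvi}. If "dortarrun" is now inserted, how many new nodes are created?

"dortar" is already a path in the trie; the remaining "run" must be added.
Each of the 3 remaining characters creates one node.

3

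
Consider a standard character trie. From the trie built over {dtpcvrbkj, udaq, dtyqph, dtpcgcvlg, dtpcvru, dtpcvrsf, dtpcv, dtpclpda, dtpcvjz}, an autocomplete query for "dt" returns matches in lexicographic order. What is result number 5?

dtpcvrbkj

Words with prefix "dt", in lexicographic order: "dtpcgcvlg", "dtpclpda", "dtpcv", "dtpcvjz", "dtpcvrbkj", "dtpcvrsf", "dtpcvru", "dtyqph"
The 5th is dtpcvrbkj.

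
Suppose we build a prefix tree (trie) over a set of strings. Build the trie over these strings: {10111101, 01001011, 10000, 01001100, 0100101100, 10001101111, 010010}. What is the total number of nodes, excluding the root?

Count nodes per top-level branch (shared prefixes stored once):
  '0'-branch (010010, 01001011, 0100101100, 01001100): 13 nodes
  '1'-branch (10000, 10001101111, 10111101): 18 nodes
Sum: 31

31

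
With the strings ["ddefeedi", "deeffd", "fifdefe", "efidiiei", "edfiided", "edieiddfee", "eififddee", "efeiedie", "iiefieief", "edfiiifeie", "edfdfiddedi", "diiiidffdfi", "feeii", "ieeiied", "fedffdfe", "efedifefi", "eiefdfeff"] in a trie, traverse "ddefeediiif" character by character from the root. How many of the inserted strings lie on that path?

1

Walk "ddefeediiif" from the root; an end-of-word marker is hit whenever a stored word is a prefix of "ddefeediiif".
Prefixes of the query that are stored words: "ddefeedi"
Count: 1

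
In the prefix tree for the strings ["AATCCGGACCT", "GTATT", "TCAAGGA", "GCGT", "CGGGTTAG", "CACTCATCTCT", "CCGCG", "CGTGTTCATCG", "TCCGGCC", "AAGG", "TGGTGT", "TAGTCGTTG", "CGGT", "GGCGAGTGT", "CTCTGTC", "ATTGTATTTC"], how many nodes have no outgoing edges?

16

Leaves are exactly the stored words that no other stored word extends.
Those words: "AAGG", "AATCCGGACCT", "ATTGTATTTC", "CACTCATCTCT", "CCGCG", "CGGGTTAG", "CGGT", "CGTGTTCATCG", "CTCTGTC", "GCGT", "GGCGAGTGT", "GTATT", "TAGTCGTTG", "TCAAGGA", "TCCGGCC", "TGGTGT"
Leaf count: 16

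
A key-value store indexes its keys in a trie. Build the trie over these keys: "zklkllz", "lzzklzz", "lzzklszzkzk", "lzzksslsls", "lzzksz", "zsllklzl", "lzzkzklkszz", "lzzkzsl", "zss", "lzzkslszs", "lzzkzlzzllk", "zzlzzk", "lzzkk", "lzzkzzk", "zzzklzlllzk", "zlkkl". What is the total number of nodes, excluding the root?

Count nodes per top-level branch (shared prefixes stored once):
  'l'-branch (lzzkk, lzzklszzkzk, lzzklzz, lzzkslszs, lzzksslsls, lzzksz, lzzkzklkszz, lzzkzlzzllk, lzzkzsl, lzzkzzk): 42 nodes
  'z'-branch (zklkllz, zlkkl, zsllklzl, zss, zzlzzk, zzzklzlllzk): 33 nodes
Sum: 75

75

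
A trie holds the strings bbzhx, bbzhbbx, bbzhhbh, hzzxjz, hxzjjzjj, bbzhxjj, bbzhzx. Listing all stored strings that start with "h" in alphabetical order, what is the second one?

hzzxjz

Filter for "h…" and sort: "hxzjjzjj", "hzzxjz"
Position 2: hzzxjz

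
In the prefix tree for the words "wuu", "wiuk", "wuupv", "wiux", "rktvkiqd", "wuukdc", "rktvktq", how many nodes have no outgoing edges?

6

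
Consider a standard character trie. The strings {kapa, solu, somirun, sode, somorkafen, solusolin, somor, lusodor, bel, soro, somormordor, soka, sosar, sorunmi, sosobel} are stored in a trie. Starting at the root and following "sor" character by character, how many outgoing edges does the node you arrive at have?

Walk "sor" from the root, arriving at one node.
Distinct next characters after "sor": o, u.
That node has 2 child edges.

2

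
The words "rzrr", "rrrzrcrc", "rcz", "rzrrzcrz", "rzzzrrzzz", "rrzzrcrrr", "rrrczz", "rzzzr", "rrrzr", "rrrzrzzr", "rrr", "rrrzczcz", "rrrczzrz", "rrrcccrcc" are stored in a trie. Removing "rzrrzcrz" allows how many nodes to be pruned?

4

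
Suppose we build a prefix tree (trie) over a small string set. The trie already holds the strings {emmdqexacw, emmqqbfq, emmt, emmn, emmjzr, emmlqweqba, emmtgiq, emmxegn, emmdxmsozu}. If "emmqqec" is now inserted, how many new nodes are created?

"emmqq" is already a path in the trie; the remaining "ec" must be added.
Each of the 2 remaining characters creates one node.

2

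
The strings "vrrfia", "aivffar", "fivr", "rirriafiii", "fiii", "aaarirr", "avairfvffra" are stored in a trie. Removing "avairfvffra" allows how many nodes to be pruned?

10

A node on "avairfvffra"'s path can go only if nothing else ends at it or branches off below it.
The suffix "vairfvffra" (10 nodes) is used only by "avairfvffra"; the node for "a" still has the child "i", so pruning stops there.
Nodes removed: 10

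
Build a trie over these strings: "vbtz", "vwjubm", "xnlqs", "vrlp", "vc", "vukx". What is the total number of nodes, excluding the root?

For each word, the new-node count is its length minus the longest prefix already in the trie:
  "vbtz" → 4 new (v, b, t, z)
  "vwjubm" → prefix "v" already present; 5 new (w, j, u, b, m)
  "xnlqs" → 5 new (x, n, l, q, s)
  "vrlp" → prefix "v" already present; 3 new (r, l, p)
  "vc" → prefix "v" already present; 1 new (c)
  "vukx" → prefix "v" already present; 3 new (u, k, x)
Total nodes = 4 + 5 + 5 + 3 + 1 + 3 = 21

21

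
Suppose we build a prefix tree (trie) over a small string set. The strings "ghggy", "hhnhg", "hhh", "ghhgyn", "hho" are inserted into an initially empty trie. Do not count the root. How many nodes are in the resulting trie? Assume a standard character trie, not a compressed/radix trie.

Trace insertions, counting only characters that open a new branch:
  "ghggy" → 5 new (g, h, g, g, y)
  "hhnhg" → 5 new (h, h, n, h, g)
  "hhh" → prefix "hh" already present; 1 new (h)
  "ghhgyn" → prefix "gh" already present; 4 new (h, g, y, n)
  "hho" → prefix "hh" already present; 1 new (o)
Total nodes = 5 + 5 + 1 + 4 + 1 = 16

16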